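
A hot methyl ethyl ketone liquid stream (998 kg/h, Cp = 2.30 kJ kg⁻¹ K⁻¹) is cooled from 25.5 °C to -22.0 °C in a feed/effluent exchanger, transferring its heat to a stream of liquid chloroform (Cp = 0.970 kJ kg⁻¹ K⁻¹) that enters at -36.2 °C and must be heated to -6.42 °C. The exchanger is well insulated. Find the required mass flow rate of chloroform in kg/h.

Heat released by hot stream: Q = 998 × 2.30 × (25.5 − -22.0) = 109030 kJ/h
Energy balance on cold side (adiabatic exchanger): Q = ṁ_c·Cp_c·(T_c,out − T_c,in)
ṁ_c = 109030 / [0.970 × (-6.42 − -36.2)] = 3774.5 kg/h

ṁ_c = 3770 kg/h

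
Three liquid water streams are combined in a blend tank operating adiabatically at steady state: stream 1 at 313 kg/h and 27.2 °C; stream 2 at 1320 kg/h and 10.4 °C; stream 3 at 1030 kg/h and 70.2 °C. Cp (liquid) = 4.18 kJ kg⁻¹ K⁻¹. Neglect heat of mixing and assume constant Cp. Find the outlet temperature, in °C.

No heat crosses the boundary, so H_out = H_in.
T_out = Σ ṁᵢCp,ᵢTᵢ / Σ ṁᵢCp,ᵢ
      = 395210 / 11131 = 35.504 °C

T_out = 35.5 °C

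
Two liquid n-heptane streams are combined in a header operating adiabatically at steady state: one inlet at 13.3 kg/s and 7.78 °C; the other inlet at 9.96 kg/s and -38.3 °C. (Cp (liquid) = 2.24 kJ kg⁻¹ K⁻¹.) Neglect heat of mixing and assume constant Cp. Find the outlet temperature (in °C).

Adiabatic, steady state ⇒ Σ ṁᵢCp,ᵢ(T_out − Tᵢ) = 0
Σ ṁᵢCp,ᵢTᵢ = 13.3×2.24×7.78 + 9.96×2.24×-38.3 = -622.71
Σ ṁᵢCp,ᵢ = 13.3×2.24 + 9.96×2.24 = 52.102
T_out = -622.71 / 52.102 = -11.952 °C

T_out = -12.0 °C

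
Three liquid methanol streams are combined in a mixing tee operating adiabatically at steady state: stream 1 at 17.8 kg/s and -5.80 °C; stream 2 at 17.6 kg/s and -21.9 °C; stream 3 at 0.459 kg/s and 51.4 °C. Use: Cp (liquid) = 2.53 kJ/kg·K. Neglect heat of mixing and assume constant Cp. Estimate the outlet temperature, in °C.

No heat crosses the boundary, so H_out = H_in.
Σ ṁᵢCp,ᵢTᵢ = 17.8×2.53×-5.80 + 17.6×2.53×-21.9 + 0.459×2.53×51.4 = -1176.7
Σ ṁᵢCp,ᵢ = 17.8×2.53 + 17.6×2.53 + 0.459×2.53 = 90.723
T_out = -1176.7 / 90.723 = -12.97 °C

T_out = -13.0 °C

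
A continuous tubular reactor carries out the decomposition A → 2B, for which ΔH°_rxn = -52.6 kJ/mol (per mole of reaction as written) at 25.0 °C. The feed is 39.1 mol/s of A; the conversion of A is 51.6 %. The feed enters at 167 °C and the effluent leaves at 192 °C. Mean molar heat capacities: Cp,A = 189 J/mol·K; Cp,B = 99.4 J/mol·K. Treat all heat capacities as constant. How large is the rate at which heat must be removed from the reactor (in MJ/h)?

Q_out = 3040 MJ/h

Extent of reaction ξ = 0.516 × 39.1 = 20.176 mol/s
Reaction term: ξ·ΔH°_rxn = 20.176 × -52.6 = -1061.2 kJ/s
Sensible, feed 167→25 °C: -1049.4 kJ/s
Outlet flows (mol/s): A 18.924, B 40.351
Sensible, products 25→192 °C: 1267.1 kJ/s
Q = ΔH = -843.47 kJ/s = -843.47 kW
Heat removed = 3036.5 MJ/h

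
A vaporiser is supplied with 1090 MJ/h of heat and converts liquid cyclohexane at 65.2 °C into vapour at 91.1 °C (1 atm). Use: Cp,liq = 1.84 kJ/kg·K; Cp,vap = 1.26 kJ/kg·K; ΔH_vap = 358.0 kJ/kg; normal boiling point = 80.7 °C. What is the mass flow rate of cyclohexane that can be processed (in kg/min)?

ṁ = 45.5 kg/min

Δh = 1.84×(80.7−65.2) + 358.0 + 1.26×(91.1−80.7) = 399.62 kJ/kg
Q = 1090 MJ/h = 302.78 kJ/s = 18167 kJ/min
ṁ = Q/Δh = 18167 / 399.62 = 45.459 kg/min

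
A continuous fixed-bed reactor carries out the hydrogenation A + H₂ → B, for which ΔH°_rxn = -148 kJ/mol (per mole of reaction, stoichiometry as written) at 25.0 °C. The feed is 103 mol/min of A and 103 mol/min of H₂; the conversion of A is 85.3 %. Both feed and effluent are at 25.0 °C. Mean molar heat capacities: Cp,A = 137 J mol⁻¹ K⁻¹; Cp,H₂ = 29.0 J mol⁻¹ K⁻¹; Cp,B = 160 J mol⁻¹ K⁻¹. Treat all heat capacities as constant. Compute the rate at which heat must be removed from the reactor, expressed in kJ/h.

Extent of reaction ξ = 0.853 × 103 = 87.859 mol/min
Reaction term: ξ·ΔH°_rxn = 87.859 × -148 = -13003 kJ/min
Q = ΔH = -13003 kJ/min = -216.72 kW
Heat removed = 780190 kJ/h

Q_out = 780000 kJ/h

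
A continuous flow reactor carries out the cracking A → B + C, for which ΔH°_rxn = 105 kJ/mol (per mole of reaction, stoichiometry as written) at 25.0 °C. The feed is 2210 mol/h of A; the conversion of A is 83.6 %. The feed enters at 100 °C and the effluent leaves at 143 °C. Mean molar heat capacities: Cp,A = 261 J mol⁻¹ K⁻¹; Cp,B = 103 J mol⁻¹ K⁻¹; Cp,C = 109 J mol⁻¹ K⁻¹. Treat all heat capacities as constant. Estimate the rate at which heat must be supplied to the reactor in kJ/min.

Extent of reaction ξ = 0.836 × 2210 = 1847.6 mol/h
Reaction term: ξ·ΔH°_rxn = 1847.6 × 105 = 193990 kJ/h
Sensible, feed 100→25 °C: -43261 kJ/h
Outlet flows (mol/h): A 362.44, B 1847.6, C 1847.6
Sensible, products 25→143 °C: 57381 kJ/h
Q = ΔH = 208110 kJ/h = 57.809 kW
Heat supplied = 3468.6 kJ/min

Q_in = 3470 kJ/min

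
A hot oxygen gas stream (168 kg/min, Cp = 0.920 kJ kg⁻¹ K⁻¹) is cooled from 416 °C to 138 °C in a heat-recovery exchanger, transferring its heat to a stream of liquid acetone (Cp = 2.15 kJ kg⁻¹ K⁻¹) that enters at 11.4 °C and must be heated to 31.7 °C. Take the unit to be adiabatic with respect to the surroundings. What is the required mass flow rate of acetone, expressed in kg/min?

Heat released by hot stream: Q = 168 × 0.920 × (416 − 138) = 42968 kJ/min
Energy balance on cold side (adiabatic exchanger): Q = ṁ_c·Cp_c·(T_c,out − T_c,in)
ṁ_c = 42968 / [2.15 × (31.7 − 11.4)] = 984.48 kg/min

ṁ_c = 984 kg/min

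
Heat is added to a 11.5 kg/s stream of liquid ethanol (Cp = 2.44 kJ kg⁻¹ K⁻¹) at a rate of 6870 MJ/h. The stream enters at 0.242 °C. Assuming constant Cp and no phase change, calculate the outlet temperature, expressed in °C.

Q = 6870 MJ/h = 1908.3 kJ/s
ΔT = Q/(ṁ·Cp) = 1908.3/(11.5×2.44) = 68.009 K
T_out = 0.242 + 68.009 = 68.251 °C

T_out = 68.3 °C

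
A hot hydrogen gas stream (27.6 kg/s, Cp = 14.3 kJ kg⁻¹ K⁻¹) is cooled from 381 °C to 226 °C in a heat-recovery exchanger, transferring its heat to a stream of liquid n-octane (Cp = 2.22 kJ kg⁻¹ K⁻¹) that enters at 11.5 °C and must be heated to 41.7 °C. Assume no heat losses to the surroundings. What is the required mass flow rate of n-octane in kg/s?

Heat released by hot stream: Q = 27.6 × 14.3 × (381 − 226) = 61175 kJ/s
Energy balance on cold side (adiabatic exchanger): Q = ṁ_c·Cp_c·(T_c,out − T_c,in)
ṁ_c = 61175 / [2.22 × (41.7 − 11.5)] = 912.47 kg/s

ṁ_c = 912 kg/s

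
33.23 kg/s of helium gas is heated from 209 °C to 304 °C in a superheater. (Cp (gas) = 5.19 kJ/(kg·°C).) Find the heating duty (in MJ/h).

Q = ṁ·Cp·ΔT = 33.23 × 5.19 × (304 − 209) = 16384 kJ/s
Heating duty = 58983 MJ/h

Q = 59000 MJ/h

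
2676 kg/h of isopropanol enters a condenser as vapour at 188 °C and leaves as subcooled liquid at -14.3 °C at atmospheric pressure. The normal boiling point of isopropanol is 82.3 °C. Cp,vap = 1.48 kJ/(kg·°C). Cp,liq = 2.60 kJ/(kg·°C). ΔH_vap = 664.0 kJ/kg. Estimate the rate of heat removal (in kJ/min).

vapour 188→82.3 °C: -156.44 kJ/kg
condensation at 82.3 °C: -664 kJ/kg
liquid 82.3→-14.3 °C: -251.16 kJ/kg
Δh = -156.44 + -664 + -251.16 = -1071.6 kJ/kg
Q = ṁ·Δh = 2676 kg/h × -1071.6 kJ/kg = -2.8676e+06 kJ/h
|Q| = 796.55 kW = 47793 kJ/min

Q_c = 47800 kJ/min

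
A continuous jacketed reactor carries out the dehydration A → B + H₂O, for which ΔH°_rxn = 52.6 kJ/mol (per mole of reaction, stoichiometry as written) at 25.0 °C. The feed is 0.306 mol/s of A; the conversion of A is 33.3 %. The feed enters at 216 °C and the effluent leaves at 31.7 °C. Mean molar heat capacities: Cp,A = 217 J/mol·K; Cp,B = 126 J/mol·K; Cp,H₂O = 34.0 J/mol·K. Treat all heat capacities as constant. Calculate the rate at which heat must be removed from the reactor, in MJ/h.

Q_out = 24.9 MJ/h

Extent of reaction ξ = 0.333 × 0.306 = 0.1019 mol/s
Reaction term: ξ·ΔH°_rxn = 0.1019 × 52.6 = 5.3598 kJ/s
Sensible, feed 216→25 °C: -12.683 kJ/s
Outlet flows (mol/s): A 0.2041, B 0.1019, H₂O 0.1019
Sensible, products 25→31.7 °C: 0.40598 kJ/s
Q = ΔH = -6.917 kJ/s = -6.917 kW
Heat removed = 24.901 MJ/h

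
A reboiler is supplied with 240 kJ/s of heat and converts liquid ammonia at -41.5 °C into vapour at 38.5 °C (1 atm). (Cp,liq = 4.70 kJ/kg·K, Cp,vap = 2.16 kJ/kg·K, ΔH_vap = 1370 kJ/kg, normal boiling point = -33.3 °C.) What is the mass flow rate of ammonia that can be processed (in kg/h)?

ṁ = 553 kg/h

Δh = 4.70×(-33.3−-41.5) + 1370 + 2.16×(38.5−-33.3) = 1563.6 kJ/kg
Q = 240 kJ/s = 240 kJ/s = 864000 kJ/h
ṁ = Q/Δh = 864000 / 1563.6 = 552.56 kg/h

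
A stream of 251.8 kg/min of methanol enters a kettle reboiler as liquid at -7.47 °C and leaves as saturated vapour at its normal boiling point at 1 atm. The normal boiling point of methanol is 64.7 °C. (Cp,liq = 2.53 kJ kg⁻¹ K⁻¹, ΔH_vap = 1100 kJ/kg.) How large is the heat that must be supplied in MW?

Q = 5.38 MW

liquid -7.47→64.7 °C: 182.59 kJ/kg
vaporisation at 64.7 °C: 1100 kJ/kg
Δh = 182.59 + 1100 = 1282.6 kJ/kg
Q = ṁ·Δh = 251.8 kg/min × 1282.6 kJ/kg = 322960 kJ/min
|Q| = 5382.6 kW = 5.3826 MW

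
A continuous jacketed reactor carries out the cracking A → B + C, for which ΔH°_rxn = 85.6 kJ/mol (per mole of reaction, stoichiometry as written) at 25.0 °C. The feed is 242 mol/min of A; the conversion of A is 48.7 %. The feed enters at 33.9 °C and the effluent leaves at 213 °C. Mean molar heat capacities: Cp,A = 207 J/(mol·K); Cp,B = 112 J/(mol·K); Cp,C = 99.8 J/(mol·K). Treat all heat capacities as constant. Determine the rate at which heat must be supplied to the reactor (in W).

Extent of reaction ξ = 0.487 × 242 = 117.85 mol/min
Reaction term: ξ·ΔH°_rxn = 117.85 × 85.6 = 10088 kJ/min
Sensible, feed 33.9→25 °C: -445.84 kJ/min
Outlet flows (mol/min): A 124.15, B 117.85, C 117.85
Sensible, products 25→213 °C: 9524 kJ/min
Q = ΔH = 19166 kJ/min = 319.44 kW
Heat supplied = 319440 W

Q_in = 319000 W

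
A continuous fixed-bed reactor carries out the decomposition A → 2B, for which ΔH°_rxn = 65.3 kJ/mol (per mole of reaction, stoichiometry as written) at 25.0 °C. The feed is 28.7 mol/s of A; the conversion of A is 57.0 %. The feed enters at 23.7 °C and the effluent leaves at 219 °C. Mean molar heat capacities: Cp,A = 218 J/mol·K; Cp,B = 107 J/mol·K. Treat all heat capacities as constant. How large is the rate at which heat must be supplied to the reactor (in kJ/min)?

Extent of reaction ξ = 0.570 × 28.7 = 16.359 mol/s
Reaction term: ξ·ΔH°_rxn = 16.359 × 65.3 = 1068.2 kJ/s
Sensible, feed 23.7→25 °C: 8.1336 kJ/s
Outlet flows (mol/s): A 12.341, B 32.718
Sensible, products 25→219 °C: 1201.1 kJ/s
Q = ΔH = 2277.5 kJ/s = 2277.5 kW
Heat supplied = 136650 kJ/min

Q_in = 137000 kJ/min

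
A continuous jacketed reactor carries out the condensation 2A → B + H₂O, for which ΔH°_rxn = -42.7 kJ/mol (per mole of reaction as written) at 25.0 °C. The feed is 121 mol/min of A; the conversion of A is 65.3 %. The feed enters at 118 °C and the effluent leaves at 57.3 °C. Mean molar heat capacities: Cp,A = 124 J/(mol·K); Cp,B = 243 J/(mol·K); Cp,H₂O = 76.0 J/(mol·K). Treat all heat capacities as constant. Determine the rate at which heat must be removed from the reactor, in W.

Q_out = 41800 W

Extent of reaction ξ = 0.653 × 121 / 2 = 39.507 mol/min
Reaction term: ξ·ΔH°_rxn = 39.507 × -42.7 = -1686.9 kJ/min
Sensible, feed 118→25 °C: -1395.4 kJ/min
Outlet flows (mol/min): A 41.987, B 39.507, H₂O 39.507
Sensible, products 25→57.3 °C: 575.23 kJ/min
Q = ΔH = -2507.1 kJ/min = -41.785 kW
Heat removed = 41785 W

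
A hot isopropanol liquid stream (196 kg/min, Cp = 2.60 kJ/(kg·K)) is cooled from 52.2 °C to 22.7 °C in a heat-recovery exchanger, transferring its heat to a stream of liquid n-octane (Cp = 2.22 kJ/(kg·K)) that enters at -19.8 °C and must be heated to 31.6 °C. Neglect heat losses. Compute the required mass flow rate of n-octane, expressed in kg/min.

ṁ_c = 132 kg/min

Heat released by hot stream: Q = 196 × 2.60 × (52.2 − 22.7) = 15033 kJ/min
Energy balance on cold side (adiabatic exchanger): Q = ṁ_c·Cp_c·(T_c,out − T_c,in)
ṁ_c = 15033 / [2.22 × (31.6 − -19.8)] = 131.75 kg/min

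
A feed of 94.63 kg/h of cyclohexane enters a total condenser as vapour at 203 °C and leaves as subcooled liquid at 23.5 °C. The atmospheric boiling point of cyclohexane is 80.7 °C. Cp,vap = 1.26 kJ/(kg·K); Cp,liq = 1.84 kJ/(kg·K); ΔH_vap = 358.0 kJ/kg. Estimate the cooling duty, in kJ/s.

Q_c = 16.2 kJ/s

vapour 203→80.7 °C: -154.1 kJ/kg
condensation at 80.7 °C: -358 kJ/kg
liquid 80.7→23.5 °C: -105.25 kJ/kg
Δh = -154.1 + -358 + -105.25 = -617.35 kJ/kg
Q = ṁ·Δh = 94.63 kg/h × -617.35 kJ/kg = -58419 kJ/h
|Q| = 16.228 kW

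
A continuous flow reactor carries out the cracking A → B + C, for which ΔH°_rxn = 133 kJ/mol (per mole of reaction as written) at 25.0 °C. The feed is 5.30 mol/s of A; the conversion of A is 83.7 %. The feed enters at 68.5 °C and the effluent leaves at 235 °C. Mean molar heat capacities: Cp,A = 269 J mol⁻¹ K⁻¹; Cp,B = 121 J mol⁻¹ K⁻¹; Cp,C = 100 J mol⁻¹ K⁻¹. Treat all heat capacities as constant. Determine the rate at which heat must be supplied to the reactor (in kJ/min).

Q_in = 47000 kJ/min

Extent of reaction ξ = 0.837 × 5.30 = 4.4361 mol/s
Reaction term: ξ·ΔH°_rxn = 4.4361 × 133 = 590 kJ/s
Sensible, feed 68.5→25 °C: -62.018 kJ/s
Outlet flows (mol/s): A 0.8639, B 4.4361, C 4.4361
Sensible, products 25→235 °C: 254.68 kJ/s
Q = ΔH = 782.66 kJ/s = 782.66 kW
Heat supplied = 46960 kJ/min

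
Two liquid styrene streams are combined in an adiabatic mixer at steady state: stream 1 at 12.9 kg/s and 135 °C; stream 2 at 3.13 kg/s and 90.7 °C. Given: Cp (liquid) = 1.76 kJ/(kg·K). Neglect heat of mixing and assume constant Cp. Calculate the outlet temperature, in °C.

T_out = 126 °C

No heat crosses the boundary, so H_out = H_in.
Σ ṁᵢCp,ᵢTᵢ = 12.9×1.76×135 + 3.13×1.76×90.7 = 3564.7
Σ ṁᵢCp,ᵢ = 12.9×1.76 + 3.13×1.76 = 28.213
T_out = 3564.7 / 28.213 = 126.35 °C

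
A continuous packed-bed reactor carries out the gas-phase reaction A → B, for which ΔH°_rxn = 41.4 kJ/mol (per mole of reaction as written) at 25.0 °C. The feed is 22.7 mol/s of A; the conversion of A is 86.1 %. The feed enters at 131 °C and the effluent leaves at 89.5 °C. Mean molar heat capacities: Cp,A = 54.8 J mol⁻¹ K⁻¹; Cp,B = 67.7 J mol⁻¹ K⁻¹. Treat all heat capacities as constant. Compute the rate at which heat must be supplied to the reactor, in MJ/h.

Extent of reaction ξ = 0.861 × 22.7 = 19.545 mol/s
Reaction term: ξ·ΔH°_rxn = 19.545 × 41.4 = 809.15 kJ/s
Sensible, feed 131→25 °C: -131.86 kJ/s
Outlet flows (mol/s): A 3.1553, B 19.545
Sensible, products 25→89.5 °C: 96.498 kJ/s
Q = ΔH = 773.79 kJ/s = 773.79 kW
Heat supplied = 2785.6 MJ/h

Q_in = 2790 MJ/h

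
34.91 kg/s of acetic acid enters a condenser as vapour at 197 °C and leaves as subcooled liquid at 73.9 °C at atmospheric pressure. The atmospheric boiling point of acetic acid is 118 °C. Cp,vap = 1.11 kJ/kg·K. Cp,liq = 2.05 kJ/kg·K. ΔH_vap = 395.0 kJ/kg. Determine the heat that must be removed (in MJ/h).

Q_c = 72000 MJ/h

vapour 197→118 °C: -87.69 kJ/kg
condensation at 118 °C: -395 kJ/kg
liquid 118→73.9 °C: -90.405 kJ/kg
Δh = -87.69 + -395 + -90.405 = -573.1 kJ/kg
Q = ṁ·Δh = 34.91 kg/s × -573.1 kJ/kg = -20007 kJ/s
|Q| = 20007 kW = 72024 MJ/h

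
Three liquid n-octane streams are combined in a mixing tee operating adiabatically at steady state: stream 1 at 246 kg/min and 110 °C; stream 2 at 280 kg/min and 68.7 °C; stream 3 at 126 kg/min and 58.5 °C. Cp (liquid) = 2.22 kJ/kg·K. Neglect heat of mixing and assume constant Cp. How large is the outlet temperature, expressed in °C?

T_out = 82.3 °C

No heat crosses the boundary, so H_out = H_in.
Σ ṁᵢCp,ᵢTᵢ = 246×2.22×110 + 280×2.22×68.7 + 126×2.22×58.5 = 119140
Σ ṁᵢCp,ᵢ = 246×2.22 + 280×2.22 + 126×2.22 = 1447.4
T_out = 119140 / 1447.4 = 82.311 °C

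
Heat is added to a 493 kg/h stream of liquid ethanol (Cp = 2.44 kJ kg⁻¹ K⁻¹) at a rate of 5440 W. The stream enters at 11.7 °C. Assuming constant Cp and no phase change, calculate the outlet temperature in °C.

Q = 5440 W = 19584 kJ/h
ΔT = Q/(ṁ·Cp) = 19584/(493×2.44) = 16.28 K
T_out = 11.7 + 16.28 = 27.98 °C

T_out = 28.0 °C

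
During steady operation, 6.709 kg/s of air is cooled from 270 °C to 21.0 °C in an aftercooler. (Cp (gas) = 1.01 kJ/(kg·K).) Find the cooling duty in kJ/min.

Q_c = 101000 kJ/min

Q = ṁ·Cp·ΔT = 6.709 × 1.01 × (21.0 − 270) = -1687.2 kJ/s
Cooling duty = 101230 kJ/min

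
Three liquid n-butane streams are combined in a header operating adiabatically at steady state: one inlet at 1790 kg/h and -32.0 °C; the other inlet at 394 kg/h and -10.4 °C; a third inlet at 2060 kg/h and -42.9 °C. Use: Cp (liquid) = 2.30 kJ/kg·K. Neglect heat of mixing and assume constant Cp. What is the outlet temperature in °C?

Adiabatic, steady state ⇒ Σ ṁᵢCp,ᵢ(T_out − Tᵢ) = 0
Σ ṁᵢCp,ᵢTᵢ = 1790×2.30×-32.0 + 394×2.30×-10.4 + 2060×2.30×-42.9 = -344430
Σ ṁᵢCp,ᵢ = 1790×2.30 + 394×2.30 + 2060×2.30 = 9761.2
T_out = -344430 / 9761.2 = -35.285 °C

T_out = -35.3 °C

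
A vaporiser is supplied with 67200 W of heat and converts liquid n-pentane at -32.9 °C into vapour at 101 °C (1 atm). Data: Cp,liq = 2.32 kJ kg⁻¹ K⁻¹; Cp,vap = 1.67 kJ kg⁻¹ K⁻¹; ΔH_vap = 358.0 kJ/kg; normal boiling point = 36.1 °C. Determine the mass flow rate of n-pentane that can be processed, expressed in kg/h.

Δh = 2.32×(36.1−-32.9) + 358.0 + 1.67×(101−36.1) = 626.46 kJ/kg
Q = 67200 W = 67.2 kJ/s = 241920 kJ/h
ṁ = Q/Δh = 241920 / 626.46 = 386.17 kg/h

ṁ = 386 kg/h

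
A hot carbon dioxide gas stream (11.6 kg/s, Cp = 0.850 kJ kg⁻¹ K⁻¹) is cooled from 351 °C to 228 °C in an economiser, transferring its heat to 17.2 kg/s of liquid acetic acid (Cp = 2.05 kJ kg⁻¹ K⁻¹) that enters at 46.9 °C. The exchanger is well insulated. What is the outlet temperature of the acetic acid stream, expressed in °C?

T_c,out = 81.3 °C

Heat released by hot stream: Q = 11.6 × 0.850 × (351 − 228) = 1212.8 kJ/s
Energy balance on cold side (adiabatic exchanger): Q = ṁ_c·Cp_c·(T_c,out − T_c,in)
T_c,out = 46.9 + 1212.8/(17.2 × 2.05) = 81.295 °C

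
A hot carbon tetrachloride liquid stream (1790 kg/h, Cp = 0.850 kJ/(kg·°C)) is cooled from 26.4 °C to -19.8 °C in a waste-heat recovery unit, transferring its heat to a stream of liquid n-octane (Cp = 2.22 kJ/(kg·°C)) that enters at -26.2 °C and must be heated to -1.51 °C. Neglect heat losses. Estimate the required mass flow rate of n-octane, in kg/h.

Heat released by hot stream: Q = 1790 × 0.850 × (26.4 − -19.8) = 70293 kJ/h
Energy balance on cold side (adiabatic exchanger): Q = ṁ_c·Cp_c·(T_c,out − T_c,in)
ṁ_c = 70293 / [2.22 × (-1.51 − -26.2)] = 1282.4 kg/h

ṁ_c = 1280 kg/h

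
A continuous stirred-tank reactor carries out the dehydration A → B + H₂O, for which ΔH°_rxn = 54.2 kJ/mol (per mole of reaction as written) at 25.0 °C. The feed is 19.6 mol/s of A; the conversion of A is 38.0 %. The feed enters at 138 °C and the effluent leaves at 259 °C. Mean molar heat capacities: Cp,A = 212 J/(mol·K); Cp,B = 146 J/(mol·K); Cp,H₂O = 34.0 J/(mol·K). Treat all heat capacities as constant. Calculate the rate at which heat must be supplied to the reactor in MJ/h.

Extent of reaction ξ = 0.380 × 19.6 = 7.448 mol/s
Reaction term: ξ·ΔH°_rxn = 7.448 × 54.2 = 403.68 kJ/s
Sensible, feed 138→25 °C: -469.54 kJ/s
Outlet flows (mol/s): A 12.152, B 7.448, H₂O 7.448
Sensible, products 25→259 °C: 916.55 kJ/s
Q = ΔH = 850.69 kJ/s = 850.69 kW
Heat supplied = 3062.5 MJ/h

Q_in = 3060 MJ/h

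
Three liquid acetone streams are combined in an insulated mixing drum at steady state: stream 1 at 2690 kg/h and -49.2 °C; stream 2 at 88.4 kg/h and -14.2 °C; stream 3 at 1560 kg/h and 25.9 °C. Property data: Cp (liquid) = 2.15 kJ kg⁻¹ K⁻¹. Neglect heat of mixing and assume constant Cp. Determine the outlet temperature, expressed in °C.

T_out = -21.5 °C

Energy balance with Q = 0: Σ ṁᵢCp,ᵢ(T_out − Tᵢ) = 0
T_out = Σ ṁᵢCp,ᵢTᵢ / Σ ṁᵢCp,ᵢ
      = -200380 / 9327.6 = -21.482 °C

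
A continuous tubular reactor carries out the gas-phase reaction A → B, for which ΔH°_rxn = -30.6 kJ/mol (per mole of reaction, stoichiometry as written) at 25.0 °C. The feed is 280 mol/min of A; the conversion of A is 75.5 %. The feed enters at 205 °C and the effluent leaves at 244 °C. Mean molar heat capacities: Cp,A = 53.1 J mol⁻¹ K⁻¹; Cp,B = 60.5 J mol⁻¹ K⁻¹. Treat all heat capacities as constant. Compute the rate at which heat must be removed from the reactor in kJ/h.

Extent of reaction ξ = 0.755 × 280 = 211.4 mol/min
Reaction term: ξ·ΔH°_rxn = 211.4 × -30.6 = -6468.8 kJ/min
Sensible, feed 205→25 °C: -2676.2 kJ/min
Outlet flows (mol/min): A 68.6, B 211.4
Sensible, products 25→244 °C: 3598.7 kJ/min
Q = ΔH = -5546.4 kJ/min = -92.44 kW
Heat removed = 332780 kJ/h

Q_out = 333000 kJ/h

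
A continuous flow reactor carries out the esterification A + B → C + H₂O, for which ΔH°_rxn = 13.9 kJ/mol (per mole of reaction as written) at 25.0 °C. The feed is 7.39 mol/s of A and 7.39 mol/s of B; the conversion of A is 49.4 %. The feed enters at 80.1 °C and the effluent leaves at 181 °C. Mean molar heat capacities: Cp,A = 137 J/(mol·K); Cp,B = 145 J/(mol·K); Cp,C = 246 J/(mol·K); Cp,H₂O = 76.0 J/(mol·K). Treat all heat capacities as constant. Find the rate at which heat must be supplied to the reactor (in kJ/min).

Q_in = 17000 kJ/min

Extent of reaction ξ = 0.494 × 7.39 = 3.6507 mol/s
Reaction term: ξ·ΔH°_rxn = 3.6507 × 13.9 = 50.744 kJ/s
Sensible, feed 80.1→25 °C: -114.83 kJ/s
Outlet flows (mol/s): A 3.7393, B 3.7393, C 3.6507, H₂O 3.6507
Sensible, products 25→181 °C: 347.88 kJ/s
Q = ΔH = 283.8 kJ/s = 283.8 kW
Heat supplied = 17028 kJ/min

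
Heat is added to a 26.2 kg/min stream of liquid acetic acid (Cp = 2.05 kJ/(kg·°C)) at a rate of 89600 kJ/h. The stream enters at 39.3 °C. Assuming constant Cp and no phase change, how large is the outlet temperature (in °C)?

Q = 89600 kJ/h = 1493.3 kJ/min
ΔT = Q/(ṁ·Cp) = 1493.3/(26.2×2.05) = 27.804 K
T_out = 39.3 + 27.804 = 67.104 °C

T_out = 67.1 °C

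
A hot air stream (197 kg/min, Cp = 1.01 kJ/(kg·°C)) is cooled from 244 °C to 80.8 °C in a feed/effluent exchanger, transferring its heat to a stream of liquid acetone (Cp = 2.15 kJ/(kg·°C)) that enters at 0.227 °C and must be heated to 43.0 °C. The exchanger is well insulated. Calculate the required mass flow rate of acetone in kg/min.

Heat released by hot stream: Q = 197 × 1.01 × (244 − 80.8) = 32472 kJ/min
Energy balance on cold side (adiabatic exchanger): Q = ṁ_c·Cp_c·(T_c,out − T_c,in)
ṁ_c = 32472 / [2.15 × (43.0 − 0.227)] = 353.1 kg/min

ṁ_c = 353 kg/min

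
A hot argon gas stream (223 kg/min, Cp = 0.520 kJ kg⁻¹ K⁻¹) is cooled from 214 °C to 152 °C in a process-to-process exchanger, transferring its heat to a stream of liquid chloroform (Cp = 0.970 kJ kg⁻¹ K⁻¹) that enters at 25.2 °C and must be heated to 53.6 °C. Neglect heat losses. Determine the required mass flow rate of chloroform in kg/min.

ṁ_c = 261 kg/min

Heat released by hot stream: Q = 223 × 0.520 × (214 − 152) = 7189.5 kJ/min
Energy balance on cold side (adiabatic exchanger): Q = ṁ_c·Cp_c·(T_c,out − T_c,in)
ṁ_c = 7189.5 / [0.970 × (53.6 − 25.2)] = 260.98 kg/min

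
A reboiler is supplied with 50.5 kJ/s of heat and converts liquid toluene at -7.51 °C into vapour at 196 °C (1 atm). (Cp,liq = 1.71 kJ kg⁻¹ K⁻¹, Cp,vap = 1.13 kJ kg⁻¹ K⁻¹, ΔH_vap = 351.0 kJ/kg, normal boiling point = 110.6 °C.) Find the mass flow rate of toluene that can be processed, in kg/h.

Δh = 1.71×(110.6−-7.51) + 351.0 + 1.13×(196−110.6) = 649.47 kJ/kg
Q = 50.5 kJ/s = 50.5 kJ/s = 181800 kJ/h
ṁ = Q/Δh = 181800 / 649.47 = 279.92 kg/h

ṁ = 280 kg/h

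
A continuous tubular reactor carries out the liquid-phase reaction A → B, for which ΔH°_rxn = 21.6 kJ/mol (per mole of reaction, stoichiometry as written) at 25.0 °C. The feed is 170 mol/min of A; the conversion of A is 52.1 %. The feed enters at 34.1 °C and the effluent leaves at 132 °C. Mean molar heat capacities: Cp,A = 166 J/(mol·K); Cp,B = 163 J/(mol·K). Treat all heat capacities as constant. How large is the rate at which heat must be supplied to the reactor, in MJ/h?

Q_in = 279 MJ/h

Extent of reaction ξ = 0.521 × 170 = 88.57 mol/min
Reaction term: ξ·ΔH°_rxn = 88.57 × 21.6 = 1913.1 kJ/min
Sensible, feed 34.1→25 °C: -256.8 kJ/min
Outlet flows (mol/min): A 81.43, B 88.57
Sensible, products 25→132 °C: 2991.1 kJ/min
Q = ΔH = 4647.4 kJ/min = 77.457 kW
Heat supplied = 278.85 MJ/h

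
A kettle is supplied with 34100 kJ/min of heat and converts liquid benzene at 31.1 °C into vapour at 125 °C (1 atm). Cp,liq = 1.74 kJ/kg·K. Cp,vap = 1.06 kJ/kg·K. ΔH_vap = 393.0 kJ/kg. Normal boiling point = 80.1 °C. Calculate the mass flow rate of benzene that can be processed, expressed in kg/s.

ṁ = 1.08 kg/s

Δh = 1.74×(80.1−31.1) + 393.0 + 1.06×(125−80.1) = 525.85 kJ/kg
Q = 34100 kJ/min = 568.33 kJ/s = 568.33 kJ/s
ṁ = Q/Δh = 568.33 / 525.85 = 1.0808 kg/s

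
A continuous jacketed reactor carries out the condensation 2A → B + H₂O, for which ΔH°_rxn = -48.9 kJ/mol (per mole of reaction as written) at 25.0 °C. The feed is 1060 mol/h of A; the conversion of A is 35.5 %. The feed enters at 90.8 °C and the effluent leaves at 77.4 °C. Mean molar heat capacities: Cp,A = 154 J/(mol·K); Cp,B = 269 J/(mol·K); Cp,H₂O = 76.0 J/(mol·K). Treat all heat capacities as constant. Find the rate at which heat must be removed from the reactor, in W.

Extent of reaction ξ = 0.355 × 1060 / 2 = 188.15 mol/h
Reaction term: ξ·ΔH°_rxn = 188.15 × -48.9 = -9200.5 kJ/h
Sensible, feed 90.8→25 °C: -10741 kJ/h
Outlet flows (mol/h): A 683.7, B 188.15, H₂O 188.15
Sensible, products 25→77.4 °C: 8918.6 kJ/h
Q = ΔH = -11023 kJ/h = -3.062 kW
Heat removed = 3062 W

Q_out = 3060 W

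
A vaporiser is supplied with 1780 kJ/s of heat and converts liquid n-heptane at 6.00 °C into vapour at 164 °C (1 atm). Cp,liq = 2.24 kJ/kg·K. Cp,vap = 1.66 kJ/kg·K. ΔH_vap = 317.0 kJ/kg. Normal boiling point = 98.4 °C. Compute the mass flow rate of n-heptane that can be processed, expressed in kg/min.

Δh = 2.24×(98.4−6.00) + 317.0 + 1.66×(164−98.4) = 632.87 kJ/kg
Q = 1780 kJ/s = 1780 kJ/s = 106800 kJ/min
ṁ = Q/Δh = 106800 / 632.87 = 168.75 kg/min

ṁ = 169 kg/min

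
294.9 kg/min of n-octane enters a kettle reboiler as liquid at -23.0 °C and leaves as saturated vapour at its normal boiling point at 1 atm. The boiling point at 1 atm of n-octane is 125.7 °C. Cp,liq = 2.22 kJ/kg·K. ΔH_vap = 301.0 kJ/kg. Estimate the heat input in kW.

Q = 3100 kW

liquid -23.0→125.7 °C: 330.11 kJ/kg
vaporisation at 125.7 °C: 301 kJ/kg
Δh = 330.11 + 301 = 631.11 kJ/kg
Q = ṁ·Δh = 294.9 kg/min × 631.11 kJ/kg = 186120 kJ/min
|Q| = 3101.9 kW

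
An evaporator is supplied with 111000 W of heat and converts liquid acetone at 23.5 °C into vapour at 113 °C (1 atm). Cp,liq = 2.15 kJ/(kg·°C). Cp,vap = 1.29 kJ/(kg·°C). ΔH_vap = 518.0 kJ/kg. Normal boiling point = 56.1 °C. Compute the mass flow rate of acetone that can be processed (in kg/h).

ṁ = 604 kg/h

Δh = 2.15×(56.1−23.5) + 518.0 + 1.29×(113−56.1) = 661.49 kJ/kg
Q = 111000 W = 111 kJ/s = 399600 kJ/h
ṁ = Q/Δh = 399600 / 661.49 = 604.09 kg/h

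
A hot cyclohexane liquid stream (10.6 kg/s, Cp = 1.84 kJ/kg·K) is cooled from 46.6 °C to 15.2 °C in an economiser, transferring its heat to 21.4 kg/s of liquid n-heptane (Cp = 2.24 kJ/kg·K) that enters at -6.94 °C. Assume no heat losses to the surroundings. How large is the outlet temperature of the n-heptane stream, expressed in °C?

T_c,out = 5.84 °C

Heat released by hot stream: Q = 10.6 × 1.84 × (46.6 − 15.2) = 612.43 kJ/s
Energy balance on cold side (adiabatic exchanger): Q = ṁ_c·Cp_c·(T_c,out − T_c,in)
T_c,out = -6.94 + 612.43/(21.4 × 2.24) = 5.8359 °C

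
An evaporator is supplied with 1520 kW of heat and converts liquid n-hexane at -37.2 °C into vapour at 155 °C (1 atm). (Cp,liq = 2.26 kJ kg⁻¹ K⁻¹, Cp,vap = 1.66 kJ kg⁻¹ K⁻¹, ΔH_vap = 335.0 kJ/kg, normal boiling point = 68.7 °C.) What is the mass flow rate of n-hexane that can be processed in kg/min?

ṁ = 127 kg/min

Δh = 2.26×(68.7−-37.2) + 335.0 + 1.66×(155−68.7) = 717.59 kJ/kg
Q = 1520 kW = 1520 kJ/s = 91200 kJ/min
ṁ = Q/Δh = 91200 / 717.59 = 127.09 kg/min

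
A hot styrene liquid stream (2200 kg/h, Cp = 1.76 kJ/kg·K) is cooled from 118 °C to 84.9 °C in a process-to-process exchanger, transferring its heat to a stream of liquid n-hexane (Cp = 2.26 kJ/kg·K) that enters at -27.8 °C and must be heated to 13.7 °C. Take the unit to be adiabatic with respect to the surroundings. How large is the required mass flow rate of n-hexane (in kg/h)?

Heat released by hot stream: Q = 2200 × 1.76 × (118 − 84.9) = 128160 kJ/h
Energy balance on cold side (adiabatic exchanger): Q = ṁ_c·Cp_c·(T_c,out − T_c,in)
ṁ_c = 128160 / [2.26 × (13.7 − -27.8)] = 1366.5 kg/h

ṁ_c = 1370 kg/h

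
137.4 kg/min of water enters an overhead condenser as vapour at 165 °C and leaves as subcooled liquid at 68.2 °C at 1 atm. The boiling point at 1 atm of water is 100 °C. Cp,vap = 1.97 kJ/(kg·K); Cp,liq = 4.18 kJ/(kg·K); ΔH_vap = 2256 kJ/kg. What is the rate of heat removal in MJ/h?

vapour 165→100 °C: -128.05 kJ/kg
condensation at 100 °C: -2256 kJ/kg
liquid 100→68.2 °C: -132.92 kJ/kg
Δh = -128.05 + -2256 + -132.92 = -2517 kJ/kg
Q = ṁ·Δh = 137.4 kg/min × -2517 kJ/kg = -345830 kJ/min
|Q| = 5763.9 kW = 20750 MJ/h

Q_c = 20700 MJ/h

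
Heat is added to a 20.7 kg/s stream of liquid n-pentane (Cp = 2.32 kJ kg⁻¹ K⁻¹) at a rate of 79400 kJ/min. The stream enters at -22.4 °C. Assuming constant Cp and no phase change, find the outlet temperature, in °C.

T_out = 5.16 °C

Q = 79400 kJ/min = 1323.3 kJ/s
ΔT = Q/(ṁ·Cp) = 1323.3/(20.7×2.32) = 27.556 K
T_out = -22.4 + 27.556 = 5.1557 °C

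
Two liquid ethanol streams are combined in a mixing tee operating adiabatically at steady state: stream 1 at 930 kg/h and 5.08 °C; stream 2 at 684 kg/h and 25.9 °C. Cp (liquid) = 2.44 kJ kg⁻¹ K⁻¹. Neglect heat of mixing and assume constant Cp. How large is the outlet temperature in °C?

T_out = 13.9 °C

Adiabatic, steady state ⇒ Σ ṁᵢCp,ᵢ(T_out − Tᵢ) = 0
Σ ṁᵢCp,ᵢTᵢ = 930×2.44×5.08 + 684×2.44×25.9 = 54754
Σ ṁᵢCp,ᵢ = 930×2.44 + 684×2.44 = 3938.2
T_out = 54754 / 3938.2 = 13.903 °C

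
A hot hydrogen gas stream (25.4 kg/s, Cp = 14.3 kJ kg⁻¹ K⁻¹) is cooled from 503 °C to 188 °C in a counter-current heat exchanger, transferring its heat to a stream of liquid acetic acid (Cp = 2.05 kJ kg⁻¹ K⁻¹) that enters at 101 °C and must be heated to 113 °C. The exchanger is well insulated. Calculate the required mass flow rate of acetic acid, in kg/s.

ṁ_c = 4650 kg/s

Heat released by hot stream: Q = 25.4 × 14.3 × (503 − 188) = 114410 kJ/s
Energy balance on cold side (adiabatic exchanger): Q = ṁ_c·Cp_c·(T_c,out − T_c,in)
ṁ_c = 114410 / [2.05 × (113 − 101)] = 4651 kg/s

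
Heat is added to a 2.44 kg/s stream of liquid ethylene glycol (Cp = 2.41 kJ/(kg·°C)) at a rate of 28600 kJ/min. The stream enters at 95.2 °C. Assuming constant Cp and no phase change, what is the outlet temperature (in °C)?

Q = 28600 kJ/min = 476.67 kJ/s
ΔT = Q/(ṁ·Cp) = 476.67/(2.44×2.41) = 81.06 K
T_out = 95.2 + 81.06 = 176.26 °C

T_out = 176 °C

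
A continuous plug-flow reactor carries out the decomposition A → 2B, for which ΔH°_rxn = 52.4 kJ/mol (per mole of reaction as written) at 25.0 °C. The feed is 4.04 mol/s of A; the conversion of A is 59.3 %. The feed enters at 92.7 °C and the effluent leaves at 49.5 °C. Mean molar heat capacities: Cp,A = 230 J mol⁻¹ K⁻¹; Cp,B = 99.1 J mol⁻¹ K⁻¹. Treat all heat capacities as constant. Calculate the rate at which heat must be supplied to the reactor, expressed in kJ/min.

Extent of reaction ξ = 0.593 × 4.04 = 2.3957 mol/s
Reaction term: ξ·ΔH°_rxn = 2.3957 × 52.4 = 125.54 kJ/s
Sensible, feed 92.7→25 °C: -62.907 kJ/s
Outlet flows (mol/s): A 1.6443, B 4.7914
Sensible, products 25→49.5 °C: 20.899 kJ/s
Q = ΔH = 83.528 kJ/s = 83.528 kW
Heat supplied = 5011.7 kJ/min

Q_in = 5010 kJ/min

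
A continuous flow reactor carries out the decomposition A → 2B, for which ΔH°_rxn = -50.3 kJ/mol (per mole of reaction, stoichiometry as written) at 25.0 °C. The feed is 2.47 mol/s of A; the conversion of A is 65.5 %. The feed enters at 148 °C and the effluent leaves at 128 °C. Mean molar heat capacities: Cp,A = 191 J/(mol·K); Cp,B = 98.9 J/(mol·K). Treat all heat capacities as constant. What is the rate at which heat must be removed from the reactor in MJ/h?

Extent of reaction ξ = 0.655 × 2.47 = 1.6179 mol/s
Reaction term: ξ·ΔH°_rxn = 1.6179 × -50.3 = -81.378 kJ/s
Sensible, feed 148→25 °C: -58.028 kJ/s
Outlet flows (mol/s): A 0.85215, B 3.2357
Sensible, products 25→128 °C: 49.725 kJ/s
Q = ΔH = -89.68 kJ/s = -89.68 kW
Heat removed = 322.85 MJ/h

Q_out = 323 MJ/h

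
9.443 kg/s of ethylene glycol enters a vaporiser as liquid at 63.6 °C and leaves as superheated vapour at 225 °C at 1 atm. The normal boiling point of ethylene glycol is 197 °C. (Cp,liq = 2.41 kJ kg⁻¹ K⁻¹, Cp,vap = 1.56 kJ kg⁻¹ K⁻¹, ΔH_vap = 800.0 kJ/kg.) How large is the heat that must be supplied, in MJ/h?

liquid 63.6→197 °C: 321.49 kJ/kg
vaporisation at 197 °C: 800 kJ/kg
vapour 197→225 °C: 43.68 kJ/kg
Δh = 321.49 + 800 + 43.68 = 1165.2 kJ/kg
Q = ṁ·Δh = 9.443 kg/s × 1165.2 kJ/kg = 11003 kJ/s
|Q| = 11003 kW = 39610 MJ/h

Q = 39600 MJ/h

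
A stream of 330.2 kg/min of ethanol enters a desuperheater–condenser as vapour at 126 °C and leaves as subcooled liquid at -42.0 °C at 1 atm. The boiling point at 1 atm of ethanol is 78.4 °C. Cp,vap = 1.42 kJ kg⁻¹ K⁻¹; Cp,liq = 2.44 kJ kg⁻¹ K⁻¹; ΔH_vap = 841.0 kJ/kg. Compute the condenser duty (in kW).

Q_c = 6620 kW

vapour 126→78.4 °C: -67.592 kJ/kg
condensation at 78.4 °C: -841 kJ/kg
liquid 78.4→-42.0 °C: -293.78 kJ/kg
Δh = -67.592 + -841 + -293.78 = -1202.4 kJ/kg
Q = ṁ·Δh = 330.2 kg/min × -1202.4 kJ/kg = -397020 kJ/min
|Q| = 6617 kW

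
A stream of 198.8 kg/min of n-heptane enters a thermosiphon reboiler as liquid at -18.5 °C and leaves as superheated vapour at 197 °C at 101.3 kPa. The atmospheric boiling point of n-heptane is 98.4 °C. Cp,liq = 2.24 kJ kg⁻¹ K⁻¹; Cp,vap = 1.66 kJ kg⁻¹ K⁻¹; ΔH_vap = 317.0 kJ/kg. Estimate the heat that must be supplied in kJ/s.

liquid -18.5→98.4 °C: 261.86 kJ/kg
vaporisation at 98.4 °C: 317 kJ/kg
vapour 98.4→197 °C: 163.68 kJ/kg
Δh = 261.86 + 317 + 163.68 = 742.53 kJ/kg
Q = ṁ·Δh = 198.8 kg/min × 742.53 kJ/kg = 147620 kJ/min
|Q| = 2460.3 kW

Q = 2460 kJ/s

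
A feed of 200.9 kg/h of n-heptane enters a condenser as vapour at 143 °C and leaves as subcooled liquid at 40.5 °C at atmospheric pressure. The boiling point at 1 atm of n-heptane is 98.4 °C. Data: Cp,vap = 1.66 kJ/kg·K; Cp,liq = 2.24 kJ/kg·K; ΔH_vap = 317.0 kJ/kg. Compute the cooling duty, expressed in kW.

Q_c = 29.1 kW

vapour 143→98.4 °C: -74.036 kJ/kg
condensation at 98.4 °C: -317 kJ/kg
liquid 98.4→40.5 °C: -129.7 kJ/kg
Δh = -74.036 + -317 + -129.7 = -520.73 kJ/kg
Q = ṁ·Δh = 200.9 kg/h × -520.73 kJ/kg = -104620 kJ/h
|Q| = 29.06 kW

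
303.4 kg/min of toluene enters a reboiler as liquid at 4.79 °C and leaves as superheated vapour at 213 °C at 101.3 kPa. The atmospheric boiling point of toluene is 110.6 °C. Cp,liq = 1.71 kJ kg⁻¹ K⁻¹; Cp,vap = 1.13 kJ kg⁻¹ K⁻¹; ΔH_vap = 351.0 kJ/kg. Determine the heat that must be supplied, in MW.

Q = 3.27 MW

liquid 4.79→110.6 °C: 180.94 kJ/kg
vaporisation at 110.6 °C: 351 kJ/kg
vapour 110.6→213 °C: 115.71 kJ/kg
Δh = 180.94 + 351 + 115.71 = 647.65 kJ/kg
Q = ṁ·Δh = 303.4 kg/min × 647.65 kJ/kg = 196500 kJ/min
|Q| = 3274.9 kW = 3.2749 MW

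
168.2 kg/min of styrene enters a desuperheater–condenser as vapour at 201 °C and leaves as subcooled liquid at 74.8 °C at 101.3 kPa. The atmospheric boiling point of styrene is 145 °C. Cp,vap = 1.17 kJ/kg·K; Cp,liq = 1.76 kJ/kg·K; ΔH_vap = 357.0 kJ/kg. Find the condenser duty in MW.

Q_c = 1.53 MW

vapour 201→145 °C: -65.52 kJ/kg
condensation at 145 °C: -357 kJ/kg
liquid 145→74.8 °C: -123.55 kJ/kg
Δh = -65.52 + -357 + -123.55 = -546.07 kJ/kg
Q = ṁ·Δh = 168.2 kg/min × -546.07 kJ/kg = -91849 kJ/min
|Q| = 1530.8 kW = 1.5308 MW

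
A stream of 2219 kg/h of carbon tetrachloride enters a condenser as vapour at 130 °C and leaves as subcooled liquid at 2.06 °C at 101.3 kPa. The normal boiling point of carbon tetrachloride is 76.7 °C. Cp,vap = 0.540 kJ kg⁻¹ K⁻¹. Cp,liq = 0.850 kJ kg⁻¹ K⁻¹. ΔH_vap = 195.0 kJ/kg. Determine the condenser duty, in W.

Q_c = 177000 W

vapour 130→76.7 °C: -28.782 kJ/kg
condensation at 76.7 °C: -195 kJ/kg
liquid 76.7→2.06 °C: -63.444 kJ/kg
Δh = -28.782 + -195 + -63.444 = -287.23 kJ/kg
Q = ṁ·Δh = 2219 kg/h × -287.23 kJ/kg = -637350 kJ/h
|Q| = 177.04 kW = 177040 W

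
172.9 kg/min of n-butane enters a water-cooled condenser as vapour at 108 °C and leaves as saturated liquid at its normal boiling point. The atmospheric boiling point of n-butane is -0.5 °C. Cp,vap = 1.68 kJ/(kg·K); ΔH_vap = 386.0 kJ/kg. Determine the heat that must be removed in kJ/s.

Q_c = 1640 kJ/s

vapour 108→-0.5 °C: -182.28 kJ/kg
condensation at -0.5 °C: -386 kJ/kg
Δh = -182.28 + -386 = -568.28 kJ/kg
Q = ṁ·Δh = 172.9 kg/min × -568.28 kJ/kg = -98256 kJ/min
|Q| = 1637.6 kW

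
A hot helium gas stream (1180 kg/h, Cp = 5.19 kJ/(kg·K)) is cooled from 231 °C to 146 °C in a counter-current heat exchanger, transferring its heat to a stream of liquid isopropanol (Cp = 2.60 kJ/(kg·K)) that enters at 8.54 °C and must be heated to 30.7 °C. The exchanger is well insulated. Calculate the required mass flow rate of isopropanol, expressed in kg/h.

ṁ_c = 9030 kg/h

Heat released by hot stream: Q = 1180 × 5.19 × (231 − 146) = 520560 kJ/h
Energy balance on cold side (adiabatic exchanger): Q = ṁ_c·Cp_c·(T_c,out − T_c,in)
ṁ_c = 520560 / [2.60 × (30.7 − 8.54)] = 9034.9 kg/h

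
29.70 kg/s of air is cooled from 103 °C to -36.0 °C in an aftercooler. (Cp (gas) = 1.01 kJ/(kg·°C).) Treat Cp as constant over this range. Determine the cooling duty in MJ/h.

Q_c = 15000 MJ/h

Q = ṁ·Cp·ΔT = 29.70 × 1.01 × (-36.0 − 103) = -4169.6 kJ/s
Cooling duty = 15010 MJ/h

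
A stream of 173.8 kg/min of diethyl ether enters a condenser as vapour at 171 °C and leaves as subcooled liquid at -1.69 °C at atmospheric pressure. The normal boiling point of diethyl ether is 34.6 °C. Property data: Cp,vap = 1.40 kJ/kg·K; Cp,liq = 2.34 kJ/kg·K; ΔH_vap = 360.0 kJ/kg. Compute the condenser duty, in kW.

vapour 171→34.6 °C: -190.96 kJ/kg
condensation at 34.6 °C: -360 kJ/kg
liquid 34.6→-1.69 °C: -84.919 kJ/kg
Δh = -190.96 + -360 + -84.919 = -635.88 kJ/kg
Q = ṁ·Δh = 173.8 kg/min × -635.88 kJ/kg = -110520 kJ/min
|Q| = 1841.9 kW

Q_c = 1840 kW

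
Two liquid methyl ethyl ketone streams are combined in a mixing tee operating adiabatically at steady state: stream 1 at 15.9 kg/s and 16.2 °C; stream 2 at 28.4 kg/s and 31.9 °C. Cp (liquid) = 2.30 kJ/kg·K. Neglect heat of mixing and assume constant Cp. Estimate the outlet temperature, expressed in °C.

Energy balance with Q = 0: Σ ṁᵢCp,ᵢ(T_out − Tᵢ) = 0
Σ ṁᵢCp,ᵢTᵢ = 15.9×2.30×16.2 + 28.4×2.30×31.9 = 2676.1
Σ ṁᵢCp,ᵢ = 15.9×2.30 + 28.4×2.30 = 101.89
T_out = 2676.1 / 101.89 = 26.265 °C

T_out = 26.3 °C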